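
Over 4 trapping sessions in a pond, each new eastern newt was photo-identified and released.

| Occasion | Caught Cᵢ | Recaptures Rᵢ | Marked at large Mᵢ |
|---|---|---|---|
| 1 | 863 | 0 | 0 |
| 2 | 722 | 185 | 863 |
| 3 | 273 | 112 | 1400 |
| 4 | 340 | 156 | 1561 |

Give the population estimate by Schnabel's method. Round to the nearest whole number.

Σ MᵢCᵢ = 0·863 + 863·722 + 1400·273 + 1561·340 = 0 + 623086 + 382200 + 530740 = 1536026
Σ Rᵢ = 0 + 185 + 112 + 156 = 453
N̂ = 1536026 / 453 ≈ 3390.8 → 3391

N ≈ 3391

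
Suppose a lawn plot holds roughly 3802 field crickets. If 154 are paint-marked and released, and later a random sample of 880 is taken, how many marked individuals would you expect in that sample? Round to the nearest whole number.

The marked fraction of the population is 154/3802, so in a sample of 880 expect C·(M/N) marked.
E[R] = 154 × 880 / 3802 = 135520 / 3802 ≈ 35.6 → 36

expected recaptures ≈ 36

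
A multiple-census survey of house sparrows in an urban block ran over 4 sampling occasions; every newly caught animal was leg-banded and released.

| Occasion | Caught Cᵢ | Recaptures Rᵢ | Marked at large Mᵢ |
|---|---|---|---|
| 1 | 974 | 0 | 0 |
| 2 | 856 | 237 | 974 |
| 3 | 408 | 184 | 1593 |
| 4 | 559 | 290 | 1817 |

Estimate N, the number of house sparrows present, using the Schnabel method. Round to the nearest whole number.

Σ MᵢCᵢ = 0·974 + 974·856 + 1593·408 + 1817·559 = 0 + 833744 + 649944 + 1015703 = 2499391
Σ Rᵢ = 0 + 237 + 184 + 290 = 711
N̂ = 2499391 / 711 ≈ 3515.3 → 3515

N ≈ 3515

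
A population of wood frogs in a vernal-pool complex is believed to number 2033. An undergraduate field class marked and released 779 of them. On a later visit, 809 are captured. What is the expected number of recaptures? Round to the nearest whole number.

Expected recaptures E[R] = M·C / N.
E[R] = 779 × 809 / 2033 = 630211 / 2033 ≈ 310.0 → 310

expected recaptures ≈ 310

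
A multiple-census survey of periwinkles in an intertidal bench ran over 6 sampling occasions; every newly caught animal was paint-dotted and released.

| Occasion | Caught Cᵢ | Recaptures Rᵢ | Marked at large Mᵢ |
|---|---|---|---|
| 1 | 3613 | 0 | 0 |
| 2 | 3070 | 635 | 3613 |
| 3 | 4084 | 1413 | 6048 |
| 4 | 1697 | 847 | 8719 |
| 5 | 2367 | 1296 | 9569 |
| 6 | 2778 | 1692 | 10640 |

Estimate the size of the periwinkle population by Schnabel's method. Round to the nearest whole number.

N ≈ 17,473

Σ MᵢCᵢ = 0·3613 + 3613·3070 + 6048·4084 + 8719·1697 + 9569·2367 + 10640·2778 = 0 + 11091910 + 24700032 + 14796143 + 22649823 + 29557920 = 102795828
Σ Rᵢ = 0 + 635 + 1413 + 847 + 1296 + 1692 = 5883
N̂ = 102795828 / 5883 ≈ 17473.4 → 17473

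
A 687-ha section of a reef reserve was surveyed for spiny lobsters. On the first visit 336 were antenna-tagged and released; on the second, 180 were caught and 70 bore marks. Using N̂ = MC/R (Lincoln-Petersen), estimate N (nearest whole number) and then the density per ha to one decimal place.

density ≈ 1.3 spiny lobsters per ha

N̂ = 336·180/70 = 60480/70 = 864
Density = N̂ / area = 864 / 687 ≈ 1.26 → 1.3 per ha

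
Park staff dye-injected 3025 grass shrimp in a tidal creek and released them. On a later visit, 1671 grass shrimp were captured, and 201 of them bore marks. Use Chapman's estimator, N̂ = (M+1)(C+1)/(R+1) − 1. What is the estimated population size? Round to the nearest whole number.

N̂ = (3025+1)(1671+1)/(201+1) − 1 = 3026·1672/202 − 1
= 5059472/202 − 1 ≈ 25046.9 − 1 ≈ 25045.9 → 25046

N ≈ 25,046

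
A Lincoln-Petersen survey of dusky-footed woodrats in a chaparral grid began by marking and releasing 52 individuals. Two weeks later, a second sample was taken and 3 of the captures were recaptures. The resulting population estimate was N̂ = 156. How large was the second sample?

C = 9

From N = M·C/R: C = N·R / M = 156·3 / 52 = 468 / 52 = 9.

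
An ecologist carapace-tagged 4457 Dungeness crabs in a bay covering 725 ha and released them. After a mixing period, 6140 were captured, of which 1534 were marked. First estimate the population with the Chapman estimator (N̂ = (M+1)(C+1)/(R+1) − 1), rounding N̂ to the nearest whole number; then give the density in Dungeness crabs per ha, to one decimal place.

density ≈ 24.6 Dungeness crabs per ha

N̂ = 4458·6141/1535 − 1 = 27376578/1535 − 1 ≈ 17833.9 → 17834
Density = N̂ / area = 17834 / 725 ≈ 24.60 → 24.6 per ha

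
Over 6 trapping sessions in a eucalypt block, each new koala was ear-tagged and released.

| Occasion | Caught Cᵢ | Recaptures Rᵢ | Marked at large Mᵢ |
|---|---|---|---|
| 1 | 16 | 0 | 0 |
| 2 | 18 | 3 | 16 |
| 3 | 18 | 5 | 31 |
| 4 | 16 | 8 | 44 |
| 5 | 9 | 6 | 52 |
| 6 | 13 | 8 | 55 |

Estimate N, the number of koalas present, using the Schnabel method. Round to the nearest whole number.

Σ MᵢCᵢ = 0·16 + 16·18 + 31·18 + 44·16 + 52·9 + 55·13 = 0 + 288 + 558 + 704 + 468 + 715 = 2733
Σ Rᵢ = 0 + 3 + 5 + 8 + 6 + 8 = 30
N̂ = 2733 / 30 ≈ 91.1 → 91

N ≈ 91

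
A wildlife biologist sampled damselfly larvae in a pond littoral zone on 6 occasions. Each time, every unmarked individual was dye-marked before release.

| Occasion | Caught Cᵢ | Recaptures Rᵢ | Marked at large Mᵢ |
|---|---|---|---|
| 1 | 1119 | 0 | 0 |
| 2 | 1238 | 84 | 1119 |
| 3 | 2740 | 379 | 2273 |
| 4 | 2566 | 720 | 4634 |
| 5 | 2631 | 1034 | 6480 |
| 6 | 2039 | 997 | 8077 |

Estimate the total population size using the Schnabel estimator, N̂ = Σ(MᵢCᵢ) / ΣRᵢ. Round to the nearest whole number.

N ≈ 16,497

Σ MᵢCᵢ = 0·1119 + 1119·1238 + 2273·2740 + 4634·2566 + 6480·2631 + 8077·2039 = 0 + 1385322 + 6228020 + 11890844 + 17048880 + 16469003 = 53022069
Σ Rᵢ = 0 + 84 + 379 + 720 + 1034 + 997 = 3214
N̂ = 53022069 / 3214 ≈ 16497.2 → 16497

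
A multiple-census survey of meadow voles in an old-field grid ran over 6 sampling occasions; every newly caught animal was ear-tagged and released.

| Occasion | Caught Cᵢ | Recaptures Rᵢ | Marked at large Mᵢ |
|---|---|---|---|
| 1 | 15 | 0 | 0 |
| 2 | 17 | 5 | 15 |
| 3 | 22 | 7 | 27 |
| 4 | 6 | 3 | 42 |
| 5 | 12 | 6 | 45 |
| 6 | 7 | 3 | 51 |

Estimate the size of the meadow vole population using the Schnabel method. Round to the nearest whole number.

Σ MᵢCᵢ = 0·15 + 15·17 + 27·22 + 42·6 + 45·12 + 51·7 = 0 + 255 + 594 + 252 + 540 + 357 = 1998
Σ Rᵢ = 0 + 5 + 7 + 3 + 6 + 3 = 24
N̂ = 1998 / 24 ≈ 83.2 → 83

N ≈ 83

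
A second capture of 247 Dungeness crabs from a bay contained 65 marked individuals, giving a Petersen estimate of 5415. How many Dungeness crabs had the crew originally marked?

From N = M·C/R: M = N·R / C = 5415·65 / 247 = 351975 / 247 = 1425.

M = 1425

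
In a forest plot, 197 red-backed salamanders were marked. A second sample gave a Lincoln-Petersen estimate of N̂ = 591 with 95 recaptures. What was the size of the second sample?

From N = M·C/R: C = N·R / M = 591·95 / 197 = 56145 / 197 = 285.

C = 285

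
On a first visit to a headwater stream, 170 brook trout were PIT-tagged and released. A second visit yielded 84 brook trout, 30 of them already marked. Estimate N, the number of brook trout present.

N = 476

The marked fraction in the recapture sample should equal the marked fraction in the population: 30/84 = 170/N.
N = (170 × 84) / 30 = 14280 / 30 = 476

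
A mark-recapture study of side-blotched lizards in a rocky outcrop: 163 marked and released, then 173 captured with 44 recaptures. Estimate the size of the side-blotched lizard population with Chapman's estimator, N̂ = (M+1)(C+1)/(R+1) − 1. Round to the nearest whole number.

N ≈ 633

N̂ = (163+1)(173+1)/(44+1) − 1 = 164·174/45 − 1
= 28536/45 − 1 ≈ 634.1 − 1 ≈ 633.1 → 633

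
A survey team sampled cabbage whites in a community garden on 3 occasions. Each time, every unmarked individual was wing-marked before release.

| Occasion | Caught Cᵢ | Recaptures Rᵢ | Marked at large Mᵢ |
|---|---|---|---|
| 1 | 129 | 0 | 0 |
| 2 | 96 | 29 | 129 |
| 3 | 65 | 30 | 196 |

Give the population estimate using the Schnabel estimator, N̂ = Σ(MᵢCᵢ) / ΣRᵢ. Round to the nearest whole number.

Σ MᵢCᵢ = 0·129 + 129·96 + 196·65 = 0 + 12384 + 12740 = 25124
Σ Rᵢ = 0 + 29 + 30 = 59
N̂ = 25124 / 59 ≈ 425.8 → 426

N ≈ 426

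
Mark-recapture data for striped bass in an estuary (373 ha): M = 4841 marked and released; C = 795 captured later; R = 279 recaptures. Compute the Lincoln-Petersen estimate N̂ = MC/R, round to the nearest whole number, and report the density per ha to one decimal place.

density ≈ 37.0 striped bass per ha

N̂ = 4841·795/279 = 3848595/279 ≈ 13794.2 → 13794
Density = N̂ / area = 13794 / 373 ≈ 36.98 → 37.0 per ha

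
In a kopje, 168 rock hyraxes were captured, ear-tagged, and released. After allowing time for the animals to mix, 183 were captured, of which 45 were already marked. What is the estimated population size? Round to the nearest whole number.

N ≈ 683

If marked individuals mix randomly, R/C ≈ M/N, giving N ≈ M·C/R.
N = (168 × 183) / 45 = 30744 / 45 ≈ 683.2 → 683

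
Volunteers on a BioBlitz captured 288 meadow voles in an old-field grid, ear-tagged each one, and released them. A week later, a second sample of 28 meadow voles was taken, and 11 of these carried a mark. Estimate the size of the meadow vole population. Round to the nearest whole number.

N ≈ 733

The marked fraction in the recapture sample should equal the marked fraction in the population: 11/28 = 288/N.
N = (288 × 28) / 11 = 8064 / 11 ≈ 733.1 → 733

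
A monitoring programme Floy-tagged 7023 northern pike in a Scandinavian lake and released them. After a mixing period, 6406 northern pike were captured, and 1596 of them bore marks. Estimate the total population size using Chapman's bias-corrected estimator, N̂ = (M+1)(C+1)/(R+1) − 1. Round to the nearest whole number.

N̂ = (7023+1)(6406+1)/(1596+1) − 1 = 7024·6407/1597 − 1
= 45002768/1597 − 1 ≈ 28179.6 − 1 ≈ 28178.6 → 28179

N ≈ 28,179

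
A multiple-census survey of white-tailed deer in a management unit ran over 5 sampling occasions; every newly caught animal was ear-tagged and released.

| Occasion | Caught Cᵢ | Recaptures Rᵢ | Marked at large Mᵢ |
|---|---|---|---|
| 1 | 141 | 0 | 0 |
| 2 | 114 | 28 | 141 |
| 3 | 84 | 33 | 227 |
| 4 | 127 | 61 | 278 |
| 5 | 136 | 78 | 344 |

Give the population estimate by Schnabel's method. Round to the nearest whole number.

N ≈ 586

Σ MᵢCᵢ = 0·141 + 141·114 + 227·84 + 278·127 + 344·136 = 0 + 16074 + 19068 + 35306 + 46784 = 117232
Σ Rᵢ = 0 + 28 + 33 + 61 + 78 = 200
N̂ = 117232 / 200 ≈ 586.2 → 586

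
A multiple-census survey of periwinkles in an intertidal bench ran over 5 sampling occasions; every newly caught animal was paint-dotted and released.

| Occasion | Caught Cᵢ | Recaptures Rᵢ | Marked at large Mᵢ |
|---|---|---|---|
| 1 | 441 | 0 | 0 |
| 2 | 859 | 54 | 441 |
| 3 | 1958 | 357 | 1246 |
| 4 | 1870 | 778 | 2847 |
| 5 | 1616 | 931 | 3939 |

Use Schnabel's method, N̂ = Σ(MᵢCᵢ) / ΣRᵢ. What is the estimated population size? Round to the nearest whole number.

N ≈ 6843

Σ MᵢCᵢ = 0·441 + 441·859 + 1246·1958 + 2847·1870 + 3939·1616 = 0 + 378819 + 2439668 + 5323890 + 6365424 = 14507801
Σ Rᵢ = 0 + 54 + 357 + 778 + 931 = 2120
N̂ = 14507801 / 2120 ≈ 6843.3 → 6843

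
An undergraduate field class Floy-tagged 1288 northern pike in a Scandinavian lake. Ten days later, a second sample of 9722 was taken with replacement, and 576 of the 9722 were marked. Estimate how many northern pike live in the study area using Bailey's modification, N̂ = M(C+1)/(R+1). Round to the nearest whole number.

N ≈ 21,704

N̂ = 1288·(9722+1)/(576+1) = 1288·9723/577 = 12523224/577 ≈ 21704.0 → 21704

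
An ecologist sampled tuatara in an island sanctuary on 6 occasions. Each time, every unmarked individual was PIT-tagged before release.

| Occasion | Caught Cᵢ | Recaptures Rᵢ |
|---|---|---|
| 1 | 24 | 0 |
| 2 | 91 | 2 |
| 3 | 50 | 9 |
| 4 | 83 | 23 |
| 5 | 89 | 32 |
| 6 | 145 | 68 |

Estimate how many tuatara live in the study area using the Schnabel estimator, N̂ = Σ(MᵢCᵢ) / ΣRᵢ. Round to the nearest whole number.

Marked at large before each occasion: Mᵢ = Σⱼ<ᵢ (Cⱼ − Rⱼ) → M1=0, M2=24, M3=113, M4=154, M5=214, M6=271
Σ MᵢCᵢ = 0·24 + 24·91 + 113·50 + 154·83 + 214·89 + 271·145 = 0 + 2184 + 5650 + 12782 + 19046 + 39295 = 78957
Σ Rᵢ = 0 + 2 + 9 + 23 + 32 + 68 = 134
N̂ = 78957 / 134 ≈ 589.2 → 589

N ≈ 589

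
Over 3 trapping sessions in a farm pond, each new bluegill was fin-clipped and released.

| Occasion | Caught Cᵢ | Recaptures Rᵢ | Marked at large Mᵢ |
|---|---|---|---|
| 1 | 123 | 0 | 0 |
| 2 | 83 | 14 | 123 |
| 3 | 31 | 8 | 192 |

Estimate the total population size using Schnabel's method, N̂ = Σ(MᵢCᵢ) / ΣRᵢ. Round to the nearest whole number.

Σ MᵢCᵢ = 0·123 + 123·83 + 192·31 = 0 + 10209 + 5952 = 16161
Σ Rᵢ = 0 + 14 + 8 = 22
N̂ = 16161 / 22 ≈ 734.6 → 735

N ≈ 735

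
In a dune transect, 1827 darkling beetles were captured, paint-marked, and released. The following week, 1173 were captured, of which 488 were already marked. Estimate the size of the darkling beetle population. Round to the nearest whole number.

N = (1827 × 1173) / 488 = 2143071 / 488 ≈ 4391.5 → 4392

N ≈ 4392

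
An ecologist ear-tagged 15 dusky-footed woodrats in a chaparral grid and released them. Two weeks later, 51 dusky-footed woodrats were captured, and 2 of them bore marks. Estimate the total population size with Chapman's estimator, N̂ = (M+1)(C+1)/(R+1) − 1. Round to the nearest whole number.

N ≈ 276

N̂ = (15+1)(51+1)/(2+1) − 1 = 16·52/3 − 1
= 832/3 − 1 ≈ 277.3 − 1 ≈ 276.3 → 276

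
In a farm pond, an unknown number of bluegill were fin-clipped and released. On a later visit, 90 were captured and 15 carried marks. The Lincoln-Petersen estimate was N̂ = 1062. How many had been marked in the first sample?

M = 177

From N = M·C/R: M = N·R / C = 1062·15 / 90 = 15930 / 90 = 177.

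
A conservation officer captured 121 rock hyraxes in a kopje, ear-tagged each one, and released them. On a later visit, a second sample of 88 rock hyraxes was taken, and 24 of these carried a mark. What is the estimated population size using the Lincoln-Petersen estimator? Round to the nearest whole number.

N ≈ 444

The marked fraction in the recapture sample should equal the marked fraction in the population: 24/88 = 121/N.
N = (121 × 88) / 24 = 10648 / 24 ≈ 443.7 → 444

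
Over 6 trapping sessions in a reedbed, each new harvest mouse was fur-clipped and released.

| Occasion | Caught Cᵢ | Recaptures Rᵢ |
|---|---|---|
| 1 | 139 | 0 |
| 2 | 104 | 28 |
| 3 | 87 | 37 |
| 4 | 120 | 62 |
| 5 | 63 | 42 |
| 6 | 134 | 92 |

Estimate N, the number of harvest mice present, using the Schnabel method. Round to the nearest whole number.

N ≈ 503

Marked at large before each occasion: Mᵢ = Σⱼ<ᵢ (Cⱼ − Rⱼ) → M1=0, M2=139, M3=215, M4=265, M5=323, M6=344
Σ MᵢCᵢ = 0·139 + 139·104 + 215·87 + 265·120 + 323·63 + 344·134 = 0 + 14456 + 18705 + 31800 + 20349 + 46096 = 131406
Σ Rᵢ = 0 + 28 + 37 + 62 + 42 + 92 = 261
N̂ = 131406 / 261 ≈ 503.47 → 503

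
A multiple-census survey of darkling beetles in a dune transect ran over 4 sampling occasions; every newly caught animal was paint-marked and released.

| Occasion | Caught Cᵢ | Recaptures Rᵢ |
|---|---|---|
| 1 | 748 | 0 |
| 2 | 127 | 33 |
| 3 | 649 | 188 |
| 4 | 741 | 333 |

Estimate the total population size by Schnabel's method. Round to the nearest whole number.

Marked at large before each occasion: Mᵢ = Σⱼ<ᵢ (Cⱼ − Rⱼ) → M1=0, M2=748, M3=842, M4=1303
Σ MᵢCᵢ = 0·748 + 748·127 + 842·649 + 1303·741 = 0 + 94996 + 546458 + 965523 = 1606977
Σ Rᵢ = 0 + 33 + 188 + 333 = 554
N̂ = 1606977 / 554 ≈ 2900.7 → 2901

N ≈ 2901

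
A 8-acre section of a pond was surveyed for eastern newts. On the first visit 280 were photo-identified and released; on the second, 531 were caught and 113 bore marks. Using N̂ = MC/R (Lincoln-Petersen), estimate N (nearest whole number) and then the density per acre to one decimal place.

density ≈ 164.5 eastern newts per acre

N̂ = 280·531/113 = 148680/113 ≈ 1315.8 → 1316
Density = N̂ / area = 1316 / 8 ≈ 164.50 → 164.5 per acre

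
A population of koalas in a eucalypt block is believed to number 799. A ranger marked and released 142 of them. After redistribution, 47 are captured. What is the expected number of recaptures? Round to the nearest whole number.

expected recaptures ≈ 8

Expected recaptures E[R] = M·C / N.
E[R] = 142 × 47 / 799 = 6674 / 799 ≈ 8.4 → 8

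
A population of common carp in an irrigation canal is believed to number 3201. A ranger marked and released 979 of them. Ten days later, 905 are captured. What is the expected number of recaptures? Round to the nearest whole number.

Expected recaptures E[R] = M·C / N.
E[R] = 979 × 905 / 3201 = 885995 / 3201 ≈ 276.8 → 277

expected recaptures ≈ 277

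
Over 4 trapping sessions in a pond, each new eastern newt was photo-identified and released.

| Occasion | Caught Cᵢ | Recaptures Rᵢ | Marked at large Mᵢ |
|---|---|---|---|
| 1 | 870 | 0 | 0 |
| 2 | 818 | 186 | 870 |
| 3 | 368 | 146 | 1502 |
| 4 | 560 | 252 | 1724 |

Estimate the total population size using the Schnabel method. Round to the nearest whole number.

Σ MᵢCᵢ = 0·870 + 870·818 + 1502·368 + 1724·560 = 0 + 711660 + 552736 + 965440 = 2229836
Σ Rᵢ = 0 + 186 + 146 + 252 = 584
N̂ = 2229836 / 584 ≈ 3818.2 → 3818

N ≈ 3818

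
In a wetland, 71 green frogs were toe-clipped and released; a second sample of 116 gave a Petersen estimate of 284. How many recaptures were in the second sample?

R = 29

From N = M·C/R: R = M·C / N = 71·116 / 284 = 8236 / 284 = 29.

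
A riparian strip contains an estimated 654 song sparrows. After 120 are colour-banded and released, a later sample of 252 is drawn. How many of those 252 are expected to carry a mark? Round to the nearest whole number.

expected recaptures ≈ 46

Expected recaptures E[R] = M·C / N.
E[R] = 120 × 252 / 654 = 30240 / 654 ≈ 46.2 → 46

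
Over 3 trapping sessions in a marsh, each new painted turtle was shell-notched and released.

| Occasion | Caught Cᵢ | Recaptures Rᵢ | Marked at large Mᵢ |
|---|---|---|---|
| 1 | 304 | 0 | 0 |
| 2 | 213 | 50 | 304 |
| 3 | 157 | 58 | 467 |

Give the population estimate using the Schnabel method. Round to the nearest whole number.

N ≈ 1278

Σ MᵢCᵢ = 0·304 + 304·213 + 467·157 = 0 + 64752 + 73319 = 138071
Σ Rᵢ = 0 + 50 + 58 = 108
N̂ = 138071 / 108 ≈ 1278.4 → 1278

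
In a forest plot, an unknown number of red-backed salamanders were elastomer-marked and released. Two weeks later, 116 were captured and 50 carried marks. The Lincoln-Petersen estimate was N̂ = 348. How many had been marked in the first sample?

M = 150

From N = M·C/R: M = N·R / C = 348·50 / 116 = 17400 / 116 = 150.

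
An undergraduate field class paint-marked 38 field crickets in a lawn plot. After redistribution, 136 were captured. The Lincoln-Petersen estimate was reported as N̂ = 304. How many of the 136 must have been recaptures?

From N = M·C/R: R = M·C / N = 38·136 / 304 = 5168 / 304 = 17.

R = 17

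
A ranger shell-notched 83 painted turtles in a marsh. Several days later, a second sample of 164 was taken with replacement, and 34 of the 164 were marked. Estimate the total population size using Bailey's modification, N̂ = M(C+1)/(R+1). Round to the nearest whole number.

N̂ = 83·(164+1)/(34+1) = 83·165/35 = 13695/35 ≈ 391.3 → 391

N ≈ 391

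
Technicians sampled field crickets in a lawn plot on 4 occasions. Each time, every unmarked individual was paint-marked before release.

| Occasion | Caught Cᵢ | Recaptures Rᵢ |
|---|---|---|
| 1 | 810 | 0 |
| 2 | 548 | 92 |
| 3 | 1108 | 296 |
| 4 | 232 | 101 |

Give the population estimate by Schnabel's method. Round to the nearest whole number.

Marked at large before each occasion: Mᵢ = Σⱼ<ᵢ (Cⱼ − Rⱼ) → M1=0, M2=810, M3=1266, M4=2078
Σ MᵢCᵢ = 0·810 + 810·548 + 1266·1108 + 2078·232 = 0 + 443880 + 1402728 + 482096 = 2328704
Σ Rᵢ = 0 + 92 + 296 + 101 = 489
N̂ = 2328704 / 489 ≈ 4762.2 → 4762

N ≈ 4762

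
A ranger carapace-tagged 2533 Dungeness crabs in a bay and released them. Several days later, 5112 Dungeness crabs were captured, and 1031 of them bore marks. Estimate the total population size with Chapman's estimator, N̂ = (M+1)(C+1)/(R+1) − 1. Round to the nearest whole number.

N ≈ 12,554

N̂ = (2533+1)(5112+1)/(1031+1) − 1 = 2534·5113/1032 − 1
= 12956342/1032 − 1 ≈ 12554.6 − 1 ≈ 12553.6 → 12554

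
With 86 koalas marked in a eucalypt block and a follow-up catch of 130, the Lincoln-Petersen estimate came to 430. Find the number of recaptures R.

R = 26

From N = M·C/R: R = M·C / N = 86·130 / 430 = 11180 / 430 = 26.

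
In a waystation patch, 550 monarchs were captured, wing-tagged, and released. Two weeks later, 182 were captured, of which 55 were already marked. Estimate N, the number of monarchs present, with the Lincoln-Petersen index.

N = 1820

N = (550 × 182) / 55 = 100100 / 55 = 1820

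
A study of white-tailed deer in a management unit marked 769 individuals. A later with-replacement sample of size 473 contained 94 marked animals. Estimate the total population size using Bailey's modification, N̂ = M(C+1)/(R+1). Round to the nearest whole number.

N̂ = 769·(473+1)/(94+1) = 769·474/95 = 364506/95 ≈ 3836.9 → 3837

N ≈ 3837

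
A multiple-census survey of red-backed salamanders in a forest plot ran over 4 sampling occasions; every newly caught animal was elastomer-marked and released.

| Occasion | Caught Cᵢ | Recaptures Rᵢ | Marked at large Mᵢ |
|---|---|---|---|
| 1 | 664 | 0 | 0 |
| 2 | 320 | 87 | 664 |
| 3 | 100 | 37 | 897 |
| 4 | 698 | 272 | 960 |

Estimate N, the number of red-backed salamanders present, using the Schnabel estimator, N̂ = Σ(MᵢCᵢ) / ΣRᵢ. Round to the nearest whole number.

Σ MᵢCᵢ = 0·664 + 664·320 + 897·100 + 960·698 = 0 + 212480 + 89700 + 670080 = 972260
Σ Rᵢ = 0 + 87 + 37 + 272 = 396
N̂ = 972260 / 396 ≈ 2455.2 → 2455

N ≈ 2455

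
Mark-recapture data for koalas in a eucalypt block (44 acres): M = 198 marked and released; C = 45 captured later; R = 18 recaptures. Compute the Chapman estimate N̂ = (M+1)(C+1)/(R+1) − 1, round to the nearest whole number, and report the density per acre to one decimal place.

density ≈ 10.9 koalas per acre

N̂ = 199·46/19 − 1 = 9154/19 − 1 ≈ 480.8 → 481
Density = N̂ / area = 481 / 44 ≈ 10.93 → 10.9 per acre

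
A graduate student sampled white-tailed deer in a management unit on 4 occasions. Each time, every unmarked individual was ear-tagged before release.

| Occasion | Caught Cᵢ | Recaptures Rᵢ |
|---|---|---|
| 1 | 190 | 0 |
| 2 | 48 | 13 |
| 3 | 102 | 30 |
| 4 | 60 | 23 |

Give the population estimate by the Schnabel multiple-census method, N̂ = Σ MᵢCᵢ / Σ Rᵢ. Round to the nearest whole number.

N ≈ 756

Marked at large before each occasion: Mᵢ = Σⱼ<ᵢ (Cⱼ − Rⱼ) → M1=0, M2=190, M3=225, M4=297
Σ MᵢCᵢ = 0·190 + 190·48 + 225·102 + 297·60 = 0 + 9120 + 22950 + 17820 = 49890
Σ Rᵢ = 0 + 13 + 30 + 23 = 66
N̂ = 49890 / 66 ≈ 755.9 → 756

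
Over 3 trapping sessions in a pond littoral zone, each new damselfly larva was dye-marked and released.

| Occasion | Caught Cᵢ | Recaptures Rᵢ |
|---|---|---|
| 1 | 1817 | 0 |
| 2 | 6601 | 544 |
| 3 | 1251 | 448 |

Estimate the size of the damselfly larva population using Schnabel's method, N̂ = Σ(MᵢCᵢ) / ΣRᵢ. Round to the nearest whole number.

Marked at large before each occasion: Mᵢ = Σⱼ<ᵢ (Cⱼ − Rⱼ) → M1=0, M2=1817, M3=7874
Σ MᵢCᵢ = 0·1817 + 1817·6601 + 7874·1251 = 0 + 11994017 + 9850374 = 21844391
Σ Rᵢ = 0 + 544 + 448 = 992
N̂ = 21844391 / 992 ≈ 22020.6 → 22021

N ≈ 22,021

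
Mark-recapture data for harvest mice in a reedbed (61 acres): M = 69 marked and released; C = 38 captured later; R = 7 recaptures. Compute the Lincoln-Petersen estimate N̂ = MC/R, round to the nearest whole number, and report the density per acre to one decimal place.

N̂ = 69·38/7 = 2622/7 ≈ 374.6 → 375
Density = N̂ / area = 375 / 61 ≈ 6.148 → 6.1 per acre

density ≈ 6.1 harvest mice per acre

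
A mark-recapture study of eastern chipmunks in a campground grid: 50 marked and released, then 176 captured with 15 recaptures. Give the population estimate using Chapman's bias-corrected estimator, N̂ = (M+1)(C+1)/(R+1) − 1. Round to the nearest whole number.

N̂ = (50+1)(176+1)/(15+1) − 1 = 51·177/16 − 1
= 9027/16 − 1 ≈ 564.2 − 1 ≈ 563.2 → 563

N ≈ 563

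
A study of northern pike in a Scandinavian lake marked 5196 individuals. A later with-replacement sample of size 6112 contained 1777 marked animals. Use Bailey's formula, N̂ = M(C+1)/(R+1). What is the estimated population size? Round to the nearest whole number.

N ≈ 17,865

N̂ = 5196·(6112+1)/(1777+1) = 5196·6113/1778 = 31763148/1778 ≈ 17864.5 → 17865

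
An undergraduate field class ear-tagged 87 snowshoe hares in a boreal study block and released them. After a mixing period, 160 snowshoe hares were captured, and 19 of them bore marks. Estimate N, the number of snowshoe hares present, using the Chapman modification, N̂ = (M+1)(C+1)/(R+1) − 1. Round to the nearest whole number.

N̂ = (87+1)(160+1)/(19+1) − 1 = 88·161/20 − 1
= 14168/20 − 1 ≈ 708.4 − 1 ≈ 707.4 → 707

N ≈ 707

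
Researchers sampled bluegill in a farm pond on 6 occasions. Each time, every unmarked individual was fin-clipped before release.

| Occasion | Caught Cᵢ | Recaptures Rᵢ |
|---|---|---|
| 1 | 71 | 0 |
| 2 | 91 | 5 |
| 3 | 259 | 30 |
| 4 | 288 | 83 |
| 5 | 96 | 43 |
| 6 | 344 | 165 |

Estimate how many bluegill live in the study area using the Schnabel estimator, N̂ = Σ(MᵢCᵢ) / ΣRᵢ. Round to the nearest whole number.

Marked at large before each occasion: Mᵢ = Σⱼ<ᵢ (Cⱼ − Rⱼ) → M1=0, M2=71, M3=157, M4=386, M5=591, M6=644
Σ MᵢCᵢ = 0·71 + 71·91 + 157·259 + 386·288 + 591·96 + 644·344 = 0 + 6461 + 40663 + 111168 + 56736 + 221536 = 436564
Σ Rᵢ = 0 + 5 + 30 + 83 + 43 + 165 = 326
N̂ = 436564 / 326 ≈ 1339.2 → 1339

N ≈ 1339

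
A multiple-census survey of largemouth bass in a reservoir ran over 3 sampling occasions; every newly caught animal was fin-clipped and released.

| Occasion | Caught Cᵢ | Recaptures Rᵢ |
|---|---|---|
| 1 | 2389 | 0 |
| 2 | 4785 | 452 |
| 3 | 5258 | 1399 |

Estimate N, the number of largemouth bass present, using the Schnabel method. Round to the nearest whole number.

Marked at large before each occasion: Mᵢ = Σⱼ<ᵢ (Cⱼ − Rⱼ) → M1=0, M2=2389, M3=6722
Σ MᵢCᵢ = 0·2389 + 2389·4785 + 6722·5258 = 0 + 11431365 + 35344276 = 46775641
Σ Rᵢ = 0 + 452 + 1399 = 1851
N̂ = 46775641 / 1851 ≈ 25270.47 → 25270

N ≈ 25,270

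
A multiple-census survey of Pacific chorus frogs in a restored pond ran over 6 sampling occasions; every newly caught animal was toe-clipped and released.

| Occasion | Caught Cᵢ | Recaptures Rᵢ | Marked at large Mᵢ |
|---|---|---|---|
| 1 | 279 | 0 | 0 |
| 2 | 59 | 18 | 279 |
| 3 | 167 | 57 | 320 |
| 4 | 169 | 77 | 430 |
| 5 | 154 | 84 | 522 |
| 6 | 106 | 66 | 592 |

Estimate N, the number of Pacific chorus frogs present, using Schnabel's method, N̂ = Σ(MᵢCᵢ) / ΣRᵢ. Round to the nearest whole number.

Σ MᵢCᵢ = 0·279 + 279·59 + 320·167 + 430·169 + 522·154 + 592·106 = 0 + 16461 + 53440 + 72670 + 80388 + 62752 = 285711
Σ Rᵢ = 0 + 18 + 57 + 77 + 84 + 66 = 302
N̂ = 285711 / 302 ≈ 946.1 → 946

N ≈ 946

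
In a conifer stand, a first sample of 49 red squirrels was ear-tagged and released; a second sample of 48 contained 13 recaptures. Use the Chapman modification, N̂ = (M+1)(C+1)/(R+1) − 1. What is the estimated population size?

N̂ = (49+1)(48+1)/(13+1) − 1 = 50·49/14 − 1
= 2450/14 − 1 = 175 − 1 = 174

N = 174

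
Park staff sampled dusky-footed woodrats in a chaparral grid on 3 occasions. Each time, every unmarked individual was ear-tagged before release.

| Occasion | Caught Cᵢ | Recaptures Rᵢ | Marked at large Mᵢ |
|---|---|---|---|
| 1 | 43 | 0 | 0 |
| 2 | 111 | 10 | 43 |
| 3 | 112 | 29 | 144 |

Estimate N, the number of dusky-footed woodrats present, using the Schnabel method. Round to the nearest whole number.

Σ MᵢCᵢ = 0·43 + 43·111 + 144·112 = 0 + 4773 + 16128 = 20901
Σ Rᵢ = 0 + 10 + 29 = 39
N̂ = 20901 / 39 ≈ 535.9 → 536

N ≈ 536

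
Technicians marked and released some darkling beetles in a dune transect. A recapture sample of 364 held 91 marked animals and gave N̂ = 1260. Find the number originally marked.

From N = M·C/R: M = N·R / C = 1260·91 / 364 = 114660 / 364 = 315.

M = 315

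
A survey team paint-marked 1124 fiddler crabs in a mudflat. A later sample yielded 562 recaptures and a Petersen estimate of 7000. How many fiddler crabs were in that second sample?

C = 3500

From N = M·C/R: C = N·R / M = 7000·562 / 1124 = 3934000 / 1124 = 3500.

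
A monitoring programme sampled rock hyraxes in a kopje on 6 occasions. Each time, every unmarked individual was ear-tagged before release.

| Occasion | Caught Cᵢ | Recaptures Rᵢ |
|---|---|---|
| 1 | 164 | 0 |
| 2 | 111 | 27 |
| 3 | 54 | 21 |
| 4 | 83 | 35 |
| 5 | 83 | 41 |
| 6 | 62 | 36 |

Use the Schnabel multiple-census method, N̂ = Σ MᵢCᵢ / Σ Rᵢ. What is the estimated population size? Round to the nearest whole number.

N ≈ 658

Marked at large before each occasion: Mᵢ = Σⱼ<ᵢ (Cⱼ − Rⱼ) → M1=0, M2=164, M3=248, M4=281, M5=329, M6=371
Σ MᵢCᵢ = 0·164 + 164·111 + 248·54 + 281·83 + 329·83 + 371·62 = 0 + 18204 + 13392 + 23323 + 27307 + 23002 = 105228
Σ Rᵢ = 0 + 27 + 21 + 35 + 41 + 36 = 160
N̂ = 105228 / 160 ≈ 657.7 → 658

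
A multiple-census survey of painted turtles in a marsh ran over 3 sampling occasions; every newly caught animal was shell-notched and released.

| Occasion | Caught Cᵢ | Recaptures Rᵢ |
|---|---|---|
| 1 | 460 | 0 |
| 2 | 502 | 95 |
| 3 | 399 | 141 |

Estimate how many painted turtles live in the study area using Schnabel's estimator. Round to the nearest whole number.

N ≈ 2444

Marked at large before each occasion: Mᵢ = Σⱼ<ᵢ (Cⱼ − Rⱼ) → M1=0, M2=460, M3=867
Σ MᵢCᵢ = 0·460 + 460·502 + 867·399 = 0 + 230920 + 345933 = 576853
Σ Rᵢ = 0 + 95 + 141 = 236
N̂ = 576853 / 236 ≈ 2444.3 → 2444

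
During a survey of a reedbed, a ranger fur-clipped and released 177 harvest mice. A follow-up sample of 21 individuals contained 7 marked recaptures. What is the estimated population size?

N = (177 × 21) / 7 = 3717 / 7 = 531

N = 531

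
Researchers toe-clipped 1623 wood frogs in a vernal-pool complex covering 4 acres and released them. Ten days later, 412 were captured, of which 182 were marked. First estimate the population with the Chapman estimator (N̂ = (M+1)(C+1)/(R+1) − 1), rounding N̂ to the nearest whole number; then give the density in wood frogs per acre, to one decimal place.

density ≈ 916.0 wood frogs per acre

N̂ = 1624·413/183 − 1 = 670712/183 − 1 ≈ 3664.1 → 3664
Density = N̂ / area = 3664 / 4 = 916.0 per acre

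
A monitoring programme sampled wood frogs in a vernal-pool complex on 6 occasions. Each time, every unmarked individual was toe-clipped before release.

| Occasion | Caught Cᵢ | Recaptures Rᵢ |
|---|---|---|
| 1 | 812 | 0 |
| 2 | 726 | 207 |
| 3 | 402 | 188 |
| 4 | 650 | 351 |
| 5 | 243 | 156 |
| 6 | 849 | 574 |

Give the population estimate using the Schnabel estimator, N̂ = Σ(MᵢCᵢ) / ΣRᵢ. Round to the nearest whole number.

N ≈ 2857

Marked at large before each occasion: Mᵢ = Σⱼ<ᵢ (Cⱼ − Rⱼ) → M1=0, M2=812, M3=1331, M4=1545, M5=1844, M6=1931
Σ MᵢCᵢ = 0·812 + 812·726 + 1331·402 + 1545·650 + 1844·243 + 1931·849 = 0 + 589512 + 535062 + 1004250 + 448092 + 1639419 = 4216335
Σ Rᵢ = 0 + 207 + 188 + 351 + 156 + 574 = 1476
N̂ = 4216335 / 1476 ≈ 2856.6 → 2857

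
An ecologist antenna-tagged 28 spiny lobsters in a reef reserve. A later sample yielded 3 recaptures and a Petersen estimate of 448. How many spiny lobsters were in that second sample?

C = 48

From N = M·C/R: C = N·R / M = 448·3 / 28 = 1344 / 28 = 48.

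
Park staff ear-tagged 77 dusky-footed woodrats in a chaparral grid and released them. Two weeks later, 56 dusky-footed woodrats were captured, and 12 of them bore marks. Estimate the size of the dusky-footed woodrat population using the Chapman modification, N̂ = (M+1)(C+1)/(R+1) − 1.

N̂ = (77+1)(56+1)/(12+1) − 1 = 78·57/13 − 1
= 4446/13 − 1 = 342 − 1 = 341

N = 341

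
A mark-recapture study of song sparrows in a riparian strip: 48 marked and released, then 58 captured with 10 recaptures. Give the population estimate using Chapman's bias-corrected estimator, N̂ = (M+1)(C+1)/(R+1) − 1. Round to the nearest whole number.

N̂ = (48+1)(58+1)/(10+1) − 1 = 49·59/11 − 1
= 2891/11 − 1 ≈ 262.8 − 1 ≈ 261.8 → 262

N ≈ 262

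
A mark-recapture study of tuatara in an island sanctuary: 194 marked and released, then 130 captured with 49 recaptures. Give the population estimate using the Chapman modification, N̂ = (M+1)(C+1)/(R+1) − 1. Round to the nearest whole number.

N ≈ 510

N̂ = (194+1)(130+1)/(49+1) − 1 = 195·131/50 − 1
= 25545/50 − 1 ≈ 510.9 − 1 ≈ 509.9 → 510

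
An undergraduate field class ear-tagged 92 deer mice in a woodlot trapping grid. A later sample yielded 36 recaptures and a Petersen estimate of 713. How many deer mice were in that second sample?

From N = M·C/R: C = N·R / M = 713·36 / 92 = 25668 / 92 = 279.

C = 279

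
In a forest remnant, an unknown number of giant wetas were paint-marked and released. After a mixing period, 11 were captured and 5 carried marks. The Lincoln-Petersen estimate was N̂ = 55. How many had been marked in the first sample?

From N = M·C/R: M = N·R / C = 55·5 / 11 = 275 / 11 = 25.

M = 25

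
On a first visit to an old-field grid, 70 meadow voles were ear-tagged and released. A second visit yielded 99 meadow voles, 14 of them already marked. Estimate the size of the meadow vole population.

N = (70 × 99) / 14 = 6930 / 14 = 495

N = 495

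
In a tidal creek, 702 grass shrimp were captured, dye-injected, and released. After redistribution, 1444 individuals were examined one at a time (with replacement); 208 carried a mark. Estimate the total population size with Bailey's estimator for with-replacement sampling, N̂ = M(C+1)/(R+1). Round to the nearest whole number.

N̂ = 702·(1444+1)/(208+1) = 702·1445/209 = 1014390/209 ≈ 4853.5 → 4854

N ≈ 4854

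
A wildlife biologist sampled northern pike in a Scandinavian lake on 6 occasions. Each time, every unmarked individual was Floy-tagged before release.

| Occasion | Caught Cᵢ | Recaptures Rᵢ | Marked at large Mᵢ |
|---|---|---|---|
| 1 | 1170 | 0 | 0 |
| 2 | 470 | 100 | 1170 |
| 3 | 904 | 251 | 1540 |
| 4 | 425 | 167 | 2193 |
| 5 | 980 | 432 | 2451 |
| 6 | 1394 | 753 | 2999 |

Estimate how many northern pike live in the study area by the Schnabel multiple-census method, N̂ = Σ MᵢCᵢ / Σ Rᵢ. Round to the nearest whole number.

N ≈ 5553

Σ MᵢCᵢ = 0·1170 + 1170·470 + 1540·904 + 2193·425 + 2451·980 + 2999·1394 = 0 + 549900 + 1392160 + 932025 + 2401980 + 4180606 = 9456671
Σ Rᵢ = 0 + 100 + 251 + 167 + 432 + 753 = 1703
N̂ = 9456671 / 1703 ≈ 5552.9 → 5553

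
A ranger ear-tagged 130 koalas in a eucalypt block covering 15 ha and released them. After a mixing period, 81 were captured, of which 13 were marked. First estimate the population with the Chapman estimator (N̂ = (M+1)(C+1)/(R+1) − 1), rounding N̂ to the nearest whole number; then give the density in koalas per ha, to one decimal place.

N̂ = 131·82/14 − 1 = 10742/14 − 1 ≈ 766.3 → 766
Density = N̂ / area = 766 / 15 ≈ 51.07 → 51.1 per ha

density ≈ 51.1 koalas per ha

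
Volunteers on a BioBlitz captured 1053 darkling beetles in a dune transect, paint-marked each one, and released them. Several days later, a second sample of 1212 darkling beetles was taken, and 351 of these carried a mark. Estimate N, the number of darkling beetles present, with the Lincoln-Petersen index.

N = 3636

The marked fraction in the recapture sample should equal the marked fraction in the population: 351/1212 = 1053/N.
N = (1053 × 1212) / 351 = 1276236 / 351 = 3636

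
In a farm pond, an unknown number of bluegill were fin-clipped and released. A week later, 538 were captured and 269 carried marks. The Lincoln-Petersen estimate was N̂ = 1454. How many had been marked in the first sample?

M = 727

From N = M·C/R: M = N·R / C = 1454·269 / 538 = 391126 / 538 = 727.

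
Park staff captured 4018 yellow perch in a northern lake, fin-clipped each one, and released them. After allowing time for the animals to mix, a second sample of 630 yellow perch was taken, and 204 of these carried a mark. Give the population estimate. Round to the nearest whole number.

Lincoln-Petersen assumes M/N = R/C, so N = M·C / R.
N = (4018 × 630) / 204 = 2531340 / 204 ≈ 12408.5 → 12409

N ≈ 12,409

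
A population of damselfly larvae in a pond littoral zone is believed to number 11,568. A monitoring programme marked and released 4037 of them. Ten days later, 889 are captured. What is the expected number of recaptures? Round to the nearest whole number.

expected recaptures ≈ 310

Expected recaptures E[R] = M·C / N.
E[R] = 4037 × 889 / 11568 = 3588893 / 11568 ≈ 310.2 → 310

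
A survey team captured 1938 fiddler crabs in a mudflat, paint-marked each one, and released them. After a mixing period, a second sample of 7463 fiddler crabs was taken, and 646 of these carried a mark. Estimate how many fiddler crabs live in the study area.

N = 22,389

If marked individuals mix randomly, R/C ≈ M/N, giving N ≈ M·C/R.
N = (1938 × 7463) / 646 = 14463294 / 646 = 22389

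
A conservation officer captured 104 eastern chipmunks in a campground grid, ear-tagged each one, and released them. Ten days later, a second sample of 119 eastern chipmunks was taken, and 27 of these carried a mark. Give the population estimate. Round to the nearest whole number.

N ≈ 458

Lincoln-Petersen assumes M/N = R/C, so N = M·C / R.
N = (104 × 119) / 27 = 12376 / 27 ≈ 458.4 → 458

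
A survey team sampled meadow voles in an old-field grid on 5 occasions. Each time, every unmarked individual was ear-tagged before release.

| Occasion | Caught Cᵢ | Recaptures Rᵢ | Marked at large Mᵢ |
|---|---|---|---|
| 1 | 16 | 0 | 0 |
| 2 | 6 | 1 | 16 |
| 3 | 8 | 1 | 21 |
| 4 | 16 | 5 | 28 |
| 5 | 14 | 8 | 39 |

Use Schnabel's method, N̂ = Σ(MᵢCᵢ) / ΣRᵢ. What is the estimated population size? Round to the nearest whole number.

Σ MᵢCᵢ = 0·16 + 16·6 + 21·8 + 28·16 + 39·14 = 0 + 96 + 168 + 448 + 546 = 1258
Σ Rᵢ = 0 + 1 + 1 + 5 + 8 = 15
N̂ = 1258 / 15 ≈ 83.9 → 84

N ≈ 84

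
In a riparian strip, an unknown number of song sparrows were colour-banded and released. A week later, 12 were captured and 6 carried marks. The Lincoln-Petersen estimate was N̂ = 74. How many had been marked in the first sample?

M = 37

From N = M·C/R: M = N·R / C = 74·6 / 12 = 444 / 12 = 37.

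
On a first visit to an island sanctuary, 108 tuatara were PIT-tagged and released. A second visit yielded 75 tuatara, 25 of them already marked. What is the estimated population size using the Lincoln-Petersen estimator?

N = 324

Lincoln-Petersen assumes M/N = R/C, so N = M·C / R.
N = (108 × 75) / 25 = 8100 / 25 = 324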